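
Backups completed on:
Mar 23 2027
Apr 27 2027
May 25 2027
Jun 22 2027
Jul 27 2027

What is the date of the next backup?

These are Tuesdays at 28- or 35-day spacing (35, 28, 28, 35).
The pattern: 4th Tuesday of the month.
4th Tuesday of August 2027: Aug 24 2027.

Aug 24 2027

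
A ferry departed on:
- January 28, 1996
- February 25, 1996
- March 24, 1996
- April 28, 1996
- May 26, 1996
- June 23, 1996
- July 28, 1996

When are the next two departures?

August 25, 1996; September 22, 1996

All dates are Sundays, 28, 28, 35, 28, 28, 35 days apart.
Specifically, the 4th Sunday of each month.
August 1996 — 4th Sunday is August 25, 1996.
September 1996 — 4th Sunday is September 22, 1996.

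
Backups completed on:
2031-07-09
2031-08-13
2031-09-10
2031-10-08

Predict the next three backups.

These are Wednesdays at 28- or 35-day spacing (35, 28, 28).
The pattern: 2nd Wednesday of the month.
2nd Wednesday of November 2031: 2031-11-12.
December 2031 — 2nd Wednesday is 2031-12-10.
2nd Wednesday of January 2032: 2032-01-14.

2031-11-12, 2031-12-10, 2032-01-14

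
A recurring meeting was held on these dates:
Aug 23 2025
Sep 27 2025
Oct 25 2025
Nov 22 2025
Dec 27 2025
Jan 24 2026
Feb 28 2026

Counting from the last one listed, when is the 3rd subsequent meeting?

These are Saturdays at 28- or 35-day spacing (35, 28, 28, 35, 28, 35).
The pattern: 4th Saturday of the month.
4th Saturday of March 2026: Mar 28 2026.
April 2026 — 4th Saturday is Apr 25 2026.
May 2026 — 4th Saturday is May 23 2026.

May 23 2026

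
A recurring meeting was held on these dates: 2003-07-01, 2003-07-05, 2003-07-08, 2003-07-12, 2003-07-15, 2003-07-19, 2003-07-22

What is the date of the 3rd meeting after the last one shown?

Gaps: 4, 3, 4, 3, 4, 3 days — not constant, but cyclic with period 2.
The events fall on every Tuesday and Saturday.
Next Saturday: 2003-07-26.
The following Tuesday is 2003-07-29.
Next Saturday: 2003-08-02.

2003-08-02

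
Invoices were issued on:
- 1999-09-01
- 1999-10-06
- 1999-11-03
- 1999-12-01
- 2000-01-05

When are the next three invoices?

Gaps: 35, 28, 28, 35 days — a mix of 28 and 35. Every date is a Wednesday.
Each is the 1st Wednesday of its month.
February 2000 — 1st Wednesday is 2000-02-02.
March 2000 — 1st Wednesday is 2000-03-01.
April 2000 — 1st Wednesday is 2000-04-05.

2000-02-02, 2000-03-01, 2000-04-05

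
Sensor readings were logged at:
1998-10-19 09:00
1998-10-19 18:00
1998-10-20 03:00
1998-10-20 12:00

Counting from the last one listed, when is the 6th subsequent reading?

1998-10-22 18:00

The interval is a steady 9 hours (9, 9, 9).
1998-10-20 12:00 + 9 h = 1998-10-20 21:00.
1998-10-20 21:00 + 9 h = 1998-10-21 06:00.
1998-10-21 06:00 + 9 h = 1998-10-21 15:00.
1998-10-21 15:00 + 9 h = 1998-10-22 00:00.
1998-10-22 00:00 + 9 h = 1998-10-22 09:00.
1998-10-22 09:00 + 9 h = 1998-10-22 18:00.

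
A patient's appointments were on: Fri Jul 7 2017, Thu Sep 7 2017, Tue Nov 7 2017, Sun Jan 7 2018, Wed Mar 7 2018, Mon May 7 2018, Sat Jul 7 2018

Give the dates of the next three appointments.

Each date is the 7th; the gaps (62, 61, 61, 59, 61, 61) track the month lengths.
The rule is the 7th of every 2 months.
Next: September 2018 → Fri Sep 7 2018.
November 2018: Wed Nov 7 2018.
January 2019: Mon Jan 7 2019.

Fri Sep 7 2018, Wed Nov 7 2018, Mon Jan 7 2019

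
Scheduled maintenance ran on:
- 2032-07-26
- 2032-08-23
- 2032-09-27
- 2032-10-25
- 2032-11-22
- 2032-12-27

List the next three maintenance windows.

2033-01-24, 2033-02-28, 2033-03-28

All dates are Mondays, 28, 35, 28, 28, 35 days apart.
Specifically, the 4th Monday of each month.
4th Monday of January 2033: 2033-01-24.
February 2033 — 4th Monday is 2033-02-28.
March 2033 — 4th Monday is 2033-03-28.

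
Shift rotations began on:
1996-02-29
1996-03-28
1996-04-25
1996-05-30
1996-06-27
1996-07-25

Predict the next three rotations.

1996-08-29, 1996-09-26, 1996-10-31

Every date is a Thursday; gaps 28, 28, 35, 28, 28 days.
Each is the last Thursday of its month (at least one falls on the 29th or later, ruling out '4th Thursday').
Last Thursday of August 1996: 1996-08-29.
September 1996 ends with Thursday 1996-09-26.
Last Thursday of October 1996: 1996-10-31.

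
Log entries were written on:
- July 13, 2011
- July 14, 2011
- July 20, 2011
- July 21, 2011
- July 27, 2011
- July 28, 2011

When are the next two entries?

The gap pattern 1, 6, 1, 6, 1 repeats every 2 events.
These are the Wednesdays and Thursdays of each week.
Next Wednesday: August 3, 2011.
The following Thursday is August 4, 2011.

August 3, 2011; August 4, 2011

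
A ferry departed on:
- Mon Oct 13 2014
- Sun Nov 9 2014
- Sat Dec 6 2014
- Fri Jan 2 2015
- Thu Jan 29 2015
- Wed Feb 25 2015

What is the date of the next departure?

The spacing is 27, 27, 27, 27, 27 days — always 27 days.
Wed Feb 25 2015 + 27 days = Tue Mar 24 2015.

Tue Mar 24 2015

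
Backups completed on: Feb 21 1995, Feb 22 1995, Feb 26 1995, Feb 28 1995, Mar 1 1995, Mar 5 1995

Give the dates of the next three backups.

Mar 7 1995, Mar 8 1995, Mar 12 1995

Gaps: 1, 4, 2, 1, 4 days — not constant, but cyclic with period 3.
The events fall on every Tuesday, Wednesday and Sunday.
Next Tuesday: Mar 7 1995.
The following Wednesday is Mar 8 1995.
The following Sunday is Mar 12 1995.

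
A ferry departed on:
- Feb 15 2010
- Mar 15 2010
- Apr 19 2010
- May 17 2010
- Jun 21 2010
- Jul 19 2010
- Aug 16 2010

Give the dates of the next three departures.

Gaps: 28, 35, 28, 35, 28, 28 days — a mix of 28 and 35. Every date is a Monday.
Each is the 3rd Monday of its month.
3rd Monday of September 2010: Sep 20 2010.
3rd Monday of October 2010: Oct 18 2010.
November 2010 — 3rd Monday is Nov 15 2010.

Sep 20 2010, Oct 18 2010, Nov 15 2010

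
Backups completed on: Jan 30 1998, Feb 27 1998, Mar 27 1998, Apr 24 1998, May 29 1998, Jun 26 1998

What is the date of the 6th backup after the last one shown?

All Fridays; the gaps (28, 28, 28, 35, 28) vary with month length.
This is the last Friday of each month.
Last Friday of July 1998: Jul 31 1998.
Last Friday of August 1998: Aug 28 1998.
September 1998 ends with Friday Sep 25 1998.
Last Friday of October 1998: Oct 30 1998.
November 1998 ends with Friday Nov 27 1998.
December 1998 ends with Friday Dec 25 1998.

Dec 25 1998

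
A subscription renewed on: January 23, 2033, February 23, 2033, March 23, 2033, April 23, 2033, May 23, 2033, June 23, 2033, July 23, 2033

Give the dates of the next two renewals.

August 23, 2033; September 23, 2033

Each date is the 23rd; the gaps (31, 28, 31, 30, 31, 30) track the month lengths.
The rule is the 23rd of each month.
August 2033: August 23, 2033.
Next: September 2033 → September 23, 2033.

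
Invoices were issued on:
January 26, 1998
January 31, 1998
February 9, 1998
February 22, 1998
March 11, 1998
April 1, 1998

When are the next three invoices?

April 26, 1998; May 25, 1998; June 27, 1998

Intervals are 5, 9, 13, 17, 21 days — an arithmetic progression with common difference 4.
Next gap: 25 days. April 1, 1998 + 25 days = April 26, 1998.
Next gap: 29 days. April 26, 1998 + 29 days = May 25, 1998.
Next gap: 33 days. May 25, 1998 + 33 days = June 27, 1998.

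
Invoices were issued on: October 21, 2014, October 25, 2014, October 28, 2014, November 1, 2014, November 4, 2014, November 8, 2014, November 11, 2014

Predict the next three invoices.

November 15, 2014; November 18, 2014; November 22, 2014

The gap pattern 4, 3, 4, 3, 4, 3 repeats every 2 events.
These are the Tuesdays and Saturdays of each week.
The following Saturday is November 15, 2014.
The following Tuesday is November 18, 2014.
The following Saturday is November 22, 2014.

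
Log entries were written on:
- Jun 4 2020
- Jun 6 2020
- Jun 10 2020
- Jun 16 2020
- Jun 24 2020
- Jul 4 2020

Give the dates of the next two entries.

Jul 16 2020, Jul 30 2020

Intervals are 2, 4, 6, 8, 10 days — an arithmetic progression with common difference 2.
Next gap: 12 days. Jul 4 2020 + 12 days = Jul 16 2020.
Next gap: 14 days. Jul 16 2020 + 14 days = Jul 30 2020.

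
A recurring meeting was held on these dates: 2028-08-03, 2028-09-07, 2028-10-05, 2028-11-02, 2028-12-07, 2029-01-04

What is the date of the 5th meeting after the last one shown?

2029-06-07

Gaps: 35, 28, 28, 35, 28 days — a mix of 28 and 35. Every date is a Thursday.
Each is the 1st Thursday of its month.
February 2029 — 1st Thursday is 2029-02-01.
1st Thursday of March 2029: 2029-03-01.
April 2029 — 1st Thursday is 2029-04-05.
1st Thursday of May 2029: 2029-05-03.
1st Thursday of June 2029: 2029-06-07.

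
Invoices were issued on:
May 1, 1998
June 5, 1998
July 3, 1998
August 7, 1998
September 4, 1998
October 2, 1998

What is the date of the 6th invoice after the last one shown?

All dates are Fridays, 35, 28, 35, 28, 28 days apart.
Specifically, the 1st Friday of each month.
1st Friday of November 1998: November 6, 1998.
1st Friday of December 1998: December 4, 1998.
January 1999 — 1st Friday is January 1, 1999.
February 1999 — 1st Friday is February 5, 1999.
1st Friday of March 1999: March 5, 1999.
1st Friday of April 1999: April 2, 1999.

April 2, 1999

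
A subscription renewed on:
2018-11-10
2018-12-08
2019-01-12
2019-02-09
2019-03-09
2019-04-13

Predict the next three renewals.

2019-05-11, 2019-06-08, 2019-07-13

These are Saturdays at 28- or 35-day spacing (28, 35, 28, 28, 35).
The pattern: 2nd Saturday of the month.
2nd Saturday of May 2019: 2019-05-11.
2nd Saturday of June 2019: 2019-06-08.
July 2019 — 2nd Saturday is 2019-07-13.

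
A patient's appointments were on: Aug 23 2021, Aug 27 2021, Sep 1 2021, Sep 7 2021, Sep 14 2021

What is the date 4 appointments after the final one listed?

Oct 22 2021

Intervals are 4, 5, 6, 7 days — an arithmetic progression with common difference 1.
Next gap: 8 days. Sep 14 2021 + 8 days = Sep 22 2021.
Next gap: 9 days. Sep 22 2021 + 9 days = Oct 1 2021.
Next gap: 10 days. Oct 1 2021 + 10 days = Oct 11 2021.
Next gap: 11 days. Oct 11 2021 + 11 days = Oct 22 2021.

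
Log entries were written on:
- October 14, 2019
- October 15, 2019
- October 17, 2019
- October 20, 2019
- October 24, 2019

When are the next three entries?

Intervals are 1, 2, 3, 4 days — an arithmetic progression with common difference 1.
Next gap: 5 days. October 24, 2019 + 5 days = October 29, 2019.
Next gap: 6 days. October 29, 2019 + 6 days = November 4, 2019.
Next gap: 7 days. November 4, 2019 + 7 days = November 11, 2019.

October 29, 2019; November 4, 2019; November 11, 2019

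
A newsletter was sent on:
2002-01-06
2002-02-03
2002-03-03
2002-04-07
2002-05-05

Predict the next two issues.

2002-06-02, 2002-07-07

Gaps: 28, 28, 35, 28 days — a mix of 28 and 35. Every date is a Sunday.
Each is the 1st Sunday of its month.
June 2002 — 1st Sunday is 2002-06-02.
1st Sunday of July 2002: 2002-07-07.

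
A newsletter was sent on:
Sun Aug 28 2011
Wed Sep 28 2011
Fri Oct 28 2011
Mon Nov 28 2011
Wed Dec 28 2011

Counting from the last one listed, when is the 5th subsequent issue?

The day-of-month is always 28 (31, 30, 31, 30 days between events).
So this recurs on the 28th of each month.
January 2012: Sat Jan 28 2012.
February 2012: Tue Feb 28 2012.
Next: March 2012 → Wed Mar 28 2012.
Next: April 2012 → Sat Apr 28 2012.
Next: May 2012 → Mon May 28 2012.

Mon May 28 2012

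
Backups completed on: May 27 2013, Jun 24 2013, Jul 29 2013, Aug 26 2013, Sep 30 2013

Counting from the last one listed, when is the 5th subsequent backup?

Feb 24 2014

These are Mondays with 28, 35, 28, 35-day gaps.
Each is the final Monday of its month — Jul 29 2013 is past the 28th, so '4th Monday' doesn't fit.
October 2013 ends with Monday Oct 28 2013.
November 2013 ends with Monday Nov 25 2013.
Last Monday of December 2013: Dec 30 2013.
Last Monday of January 2014: Jan 27 2014.
Last Monday of February 2014: Feb 24 2014.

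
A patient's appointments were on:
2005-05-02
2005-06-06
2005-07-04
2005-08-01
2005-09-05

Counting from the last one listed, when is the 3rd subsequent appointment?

2005-12-05

All dates are Mondays, 35, 28, 28, 35 days apart.
Specifically, the 1st Monday of each month.
1st Monday of October 2005: 2005-10-03.
November 2005 — 1st Monday is 2005-11-07.
December 2005 — 1st Monday is 2005-12-05.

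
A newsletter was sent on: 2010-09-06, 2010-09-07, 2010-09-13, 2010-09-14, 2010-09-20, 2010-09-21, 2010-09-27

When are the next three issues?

The gap pattern 1, 6, 1, 6, 1, 6 repeats every 2 events.
These are the Mondays and Tuesdays of each week.
The following Tuesday is 2010-09-28.
Next Monday: 2010-10-04.
The following Tuesday is 2010-10-05.

2010-09-28, 2010-10-04, 2010-10-05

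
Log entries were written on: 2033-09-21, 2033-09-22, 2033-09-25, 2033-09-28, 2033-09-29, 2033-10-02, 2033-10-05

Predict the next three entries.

2033-10-06, 2033-10-09, 2033-10-12

The gap pattern 1, 3, 3, 1, 3, 3 repeats every 3 events.
These are the Wednesdays, Thursdays and Sundays of each week.
The following Thursday is 2033-10-06.
The following Sunday is 2033-10-09.
The following Wednesday is 2033-10-12.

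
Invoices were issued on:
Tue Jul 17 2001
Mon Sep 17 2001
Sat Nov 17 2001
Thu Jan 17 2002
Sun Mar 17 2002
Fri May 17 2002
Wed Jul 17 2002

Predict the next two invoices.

Each date is the 17th; the gaps (62, 61, 61, 59, 61, 61) track the month lengths.
The rule is the 17th of every 2 months.
Next: September 2002 → Tue Sep 17 2002.
Next: November 2002 → Sun Nov 17 2002.

Tue Sep 17 2002, Sun Nov 17 2002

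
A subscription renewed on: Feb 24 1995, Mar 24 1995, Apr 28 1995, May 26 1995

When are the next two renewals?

Jun 23 1995, Jul 28 1995

Gaps: 28, 35, 28 days — a mix of 28 and 35. Every date is a Friday.
Each is the 4th Friday of its month.
4th Friday of June 1995: Jun 23 1995.
4th Friday of July 1995: Jul 28 1995.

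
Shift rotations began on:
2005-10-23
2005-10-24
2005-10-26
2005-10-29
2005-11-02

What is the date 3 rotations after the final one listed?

2005-11-20

The spacing grows by 1 each time: 1, 2, 3, 4 days.
Next gap: 5 days. 2005-11-02 + 5 days = 2005-11-07.
Next gap: 6 days. 2005-11-07 + 6 days = 2005-11-13.
Next gap: 7 days. 2005-11-13 + 7 days = 2005-11-20.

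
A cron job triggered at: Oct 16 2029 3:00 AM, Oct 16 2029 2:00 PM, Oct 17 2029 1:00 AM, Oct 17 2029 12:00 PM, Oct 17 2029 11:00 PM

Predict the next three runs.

Spacing: 11, 11, 11, 11 h — constant 11 h.
Oct 17 2029 11:00 PM + 11 h = Oct 18 2029 10:00 AM.
Oct 18 2029 10:00 AM + 11 h = Oct 18 2029 9:00 PM.
Oct 18 2029 9:00 PM + 11 h = Oct 19 2029 8:00 AM.

Oct 18 2029 10:00 AM, Oct 18 2029 9:00 PM, Oct 19 2029 8:00 AM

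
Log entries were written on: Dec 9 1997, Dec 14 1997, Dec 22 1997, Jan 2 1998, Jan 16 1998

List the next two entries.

Feb 2 1998, Feb 22 1998

Intervals are 5, 8, 11, 14 days — an arithmetic progression with common difference 3.
Next gap: 17 days. Jan 16 1998 + 17 days = Feb 2 1998.
Next gap: 20 days. Feb 2 1998 + 20 days = Feb 22 1998.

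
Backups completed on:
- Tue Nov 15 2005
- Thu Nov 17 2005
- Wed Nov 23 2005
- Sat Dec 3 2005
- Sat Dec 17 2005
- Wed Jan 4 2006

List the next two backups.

Thu Jan 26 2006, Tue Feb 21 2006

The spacing grows by 4 each time: 2, 6, 10, 14, 18 days.
Next gap: 22 days. Wed Jan 4 2006 + 22 days = Thu Jan 26 2006.
Next gap: 26 days. Thu Jan 26 2006 + 26 days = Tue Feb 21 2006.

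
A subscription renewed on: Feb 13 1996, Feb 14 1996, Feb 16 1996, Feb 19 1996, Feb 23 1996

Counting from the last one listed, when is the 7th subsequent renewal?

Apr 19 1996

The spacing grows by 1 each time: 1, 2, 3, 4 days.
Next gap: 5 days. Feb 23 1996 + 5 days = Feb 28 1996.
Next gap: 6 days. Feb 28 1996 + 6 days = Mar 5 1996.
Next gap: 7 days. Mar 5 1996 + 7 days = Mar 12 1996.
Next gap: 8 days. Mar 12 1996 + 8 days = Mar 20 1996.
Next gap: 9 days. Mar 20 1996 + 9 days = Mar 29 1996.
Next gap: 10 days. Mar 29 1996 + 10 days = Apr 8 1996.
Next gap: 11 days. Apr 8 1996 + 11 days = Apr 19 1996.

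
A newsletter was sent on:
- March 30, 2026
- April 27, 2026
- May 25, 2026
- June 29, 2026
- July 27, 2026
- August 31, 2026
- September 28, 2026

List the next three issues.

These are Mondays with 28, 28, 35, 28, 35, 28-day gaps.
Each is the final Monday of its month — March 30, 2026 is past the 28th, so '4th Monday' doesn't fit.
October 2026 ends with Monday October 26, 2026.
November 2026 ends with Monday November 30, 2026.
December 2026 ends with Monday December 28, 2026.

October 26, 2026; November 30, 2026; December 28, 2026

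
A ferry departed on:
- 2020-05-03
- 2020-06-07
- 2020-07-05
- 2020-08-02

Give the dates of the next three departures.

All dates are Sundays, 35, 28, 28 days apart.
Specifically, the 1st Sunday of each month.
1st Sunday of September 2020: 2020-09-06.
October 2020 — 1st Sunday is 2020-10-04.
1st Sunday of November 2020: 2020-11-01.

2020-09-06, 2020-10-04, 2020-11-01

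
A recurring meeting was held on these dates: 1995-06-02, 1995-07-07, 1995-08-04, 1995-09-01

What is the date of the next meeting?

1995-10-06

All dates are Fridays, 35, 28, 28 days apart.
Specifically, the 1st Friday of each month.
October 1995 — 1st Friday is 1995-10-06.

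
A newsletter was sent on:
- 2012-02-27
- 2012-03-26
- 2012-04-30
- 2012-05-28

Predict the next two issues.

2012-06-25, 2012-07-30

These are Mondays with 28, 35, 28-day gaps.
Each is the final Monday of its month — 2012-04-30 is past the 28th, so '4th Monday' doesn't fit.
Last Monday of June 2012: 2012-06-25.
Last Monday of July 2012: 2012-07-30.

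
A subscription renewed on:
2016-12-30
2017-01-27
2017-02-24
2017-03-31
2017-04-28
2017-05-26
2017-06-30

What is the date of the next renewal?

Every date is a Friday; gaps 28, 28, 35, 28, 28, 35 days.
Each is the last Friday of its month (at least one falls on the 29th or later, ruling out '4th Friday').
Last Friday of July 2017: 2017-07-28.

2017-07-28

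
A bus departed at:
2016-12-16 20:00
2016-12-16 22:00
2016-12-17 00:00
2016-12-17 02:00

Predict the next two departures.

2016-12-17 04:00, 2016-12-17 06:00

Spacing: 2, 2, 2 h — constant 2 h.
2016-12-17 02:00 + 2 h = 2016-12-17 04:00.
2016-12-17 04:00 + 2 h = 2016-12-17 06:00.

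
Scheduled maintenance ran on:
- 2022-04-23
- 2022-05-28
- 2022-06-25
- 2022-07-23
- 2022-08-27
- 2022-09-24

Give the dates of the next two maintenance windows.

2022-10-22, 2022-11-26

Gaps: 35, 28, 28, 35, 28 days — a mix of 28 and 35. Every date is a Saturday.
Each is the 4th Saturday of its month.
October 2022 — 4th Saturday is 2022-10-22.
November 2022 — 4th Saturday is 2022-11-26.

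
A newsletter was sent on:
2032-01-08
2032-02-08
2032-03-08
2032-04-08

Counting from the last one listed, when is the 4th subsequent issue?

2032-08-08

Gaps: 31, 29, 31 days — not constant. Every event is on the 8th of the month.
Pattern: the 8th of each month.
May 2032: 2032-05-08.
June 2032: 2032-06-08.
July 2032: 2032-07-08.
Next: August 2032 → 2032-08-08.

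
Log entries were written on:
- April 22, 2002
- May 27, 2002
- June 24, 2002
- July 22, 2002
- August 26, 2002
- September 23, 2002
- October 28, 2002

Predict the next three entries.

Gaps: 35, 28, 28, 35, 28, 35 days — a mix of 28 and 35. Every date is a Monday.
Each is the 4th Monday of its month.
4th Monday of November 2002: November 25, 2002.
4th Monday of December 2002: December 23, 2002.
4th Monday of January 2003: January 27, 2003.

November 25, 2002; December 23, 2002; January 27, 2003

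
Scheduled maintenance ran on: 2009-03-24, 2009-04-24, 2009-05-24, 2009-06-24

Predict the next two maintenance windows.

Each date is the 24th; the gaps (31, 30, 31) track the month lengths.
The rule is the 24th of each month.
Next: July 2009 → 2009-07-24.
Next: August 2009 → 2009-08-24.

2009-07-24, 2009-08-24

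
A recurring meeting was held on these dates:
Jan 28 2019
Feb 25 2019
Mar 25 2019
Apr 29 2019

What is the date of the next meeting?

All Mondays; the gaps (28, 28, 35) vary with month length.
This is the last Monday of each month.
May 2019 ends with Monday May 27 2019.

May 27 2019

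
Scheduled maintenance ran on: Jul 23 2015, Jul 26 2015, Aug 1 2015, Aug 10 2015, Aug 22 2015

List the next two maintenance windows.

Sep 6 2015, Sep 24 2015

Gaps: 3, 6, 9, 12 days — each gap is 3 larger than the previous one.
Next gap: 15 days. Aug 22 2015 + 15 days = Sep 6 2015.
Next gap: 18 days. Sep 6 2015 + 18 days = Sep 24 2015.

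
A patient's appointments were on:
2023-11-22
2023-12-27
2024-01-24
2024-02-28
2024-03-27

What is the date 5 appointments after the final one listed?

2024-08-28

All dates are Wednesdays, 35, 28, 35, 28 days apart.
Specifically, the 4th Wednesday of each month.
4th Wednesday of April 2024: 2024-04-24.
4th Wednesday of May 2024: 2024-05-22.
4th Wednesday of June 2024: 2024-06-26.
July 2024 — 4th Wednesday is 2024-07-24.
4th Wednesday of August 2024: 2024-08-28.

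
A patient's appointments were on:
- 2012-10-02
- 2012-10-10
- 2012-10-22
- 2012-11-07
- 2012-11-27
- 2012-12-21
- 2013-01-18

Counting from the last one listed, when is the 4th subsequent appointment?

The spacing grows by 4 each time: 8, 12, 16, 20, 24, 28 days.
Next gap: 32 days. 2013-01-18 + 32 days = 2013-02-19.
Next gap: 36 days. 2013-02-19 + 36 days = 2013-03-27.
Next gap: 40 days. 2013-03-27 + 40 days = 2013-05-06.
Next gap: 44 days. 2013-05-06 + 44 days = 2013-06-19.

2013-06-19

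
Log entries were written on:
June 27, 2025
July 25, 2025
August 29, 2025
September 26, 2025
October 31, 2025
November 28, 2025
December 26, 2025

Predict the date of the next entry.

January 30, 2026

Every date is a Friday; gaps 28, 35, 28, 35, 28, 28 days.
Each is the last Friday of its month (at least one falls on the 29th or later, ruling out '4th Friday').
January 2026 ends with Friday January 30, 2026.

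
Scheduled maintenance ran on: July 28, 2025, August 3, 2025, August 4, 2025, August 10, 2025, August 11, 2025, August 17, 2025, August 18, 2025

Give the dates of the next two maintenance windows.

The gap pattern 6, 1, 6, 1, 6, 1 repeats every 2 events.
These are the Mondays and Sundays of each week.
Next Sunday: August 24, 2025.
The following Monday is August 25, 2025.

August 24, 2025; August 25, 2025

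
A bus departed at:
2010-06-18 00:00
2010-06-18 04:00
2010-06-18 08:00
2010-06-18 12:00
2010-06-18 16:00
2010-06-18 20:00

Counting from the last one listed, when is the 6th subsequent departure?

2010-06-19 20:00

The interval is a steady 4 hours (4, 4, 4, 4, 4).
2010-06-18 20:00 + 4 h = 2010-06-19 00:00.
2010-06-19 00:00 + 4 h = 2010-06-19 04:00.
2010-06-19 04:00 + 4 h = 2010-06-19 08:00.
2010-06-19 08:00 + 4 h = 2010-06-19 12:00.
2010-06-19 12:00 + 4 h = 2010-06-19 16:00.
2010-06-19 16:00 + 4 h = 2010-06-19 20:00.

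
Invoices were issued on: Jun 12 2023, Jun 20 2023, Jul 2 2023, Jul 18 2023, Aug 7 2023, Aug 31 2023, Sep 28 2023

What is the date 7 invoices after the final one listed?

The spacing grows by 4 each time: 8, 12, 16, 20, 24, 28 days.
Next gap: 32 days. Sep 28 2023 + 32 days = Oct 30 2023.
Next gap: 36 days. Oct 30 2023 + 36 days = Dec 5 2023.
Next gap: 40 days. Dec 5 2023 + 40 days = Jan 14 2024.
Next gap: 44 days. Jan 14 2024 + 44 days = Feb 27 2024.
Next gap: 48 days. Feb 27 2024 + 48 days = Apr 15 2024.
Next gap: 52 days. Apr 15 2024 + 52 days = Jun 6 2024.
Next gap: 56 days. Jun 6 2024 + 56 days = Aug 1 2024.

Aug 1 2024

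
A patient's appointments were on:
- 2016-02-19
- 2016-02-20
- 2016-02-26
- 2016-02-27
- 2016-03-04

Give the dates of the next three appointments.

2016-03-05, 2016-03-11, 2016-03-12

Every event lands on a Friday or Saturday (gaps cycle 1, 6, 1, 6).
So the schedule is: every Friday and Saturday.
Next Saturday: 2016-03-05.
Next Friday: 2016-03-11.
The following Saturday is 2016-03-12.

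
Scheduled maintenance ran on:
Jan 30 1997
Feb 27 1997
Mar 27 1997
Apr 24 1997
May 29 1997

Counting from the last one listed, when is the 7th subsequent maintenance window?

Dec 25 1997

These are Thursdays with 28, 28, 28, 35-day gaps.
Each is the final Thursday of its month — Jan 30 1997 is past the 28th, so '4th Thursday' doesn't fit.
Last Thursday of June 1997: Jun 26 1997.
July 1997 ends with Thursday Jul 31 1997.
August 1997 ends with Thursday Aug 28 1997.
Last Thursday of September 1997: Sep 25 1997.
October 1997 ends with Thursday Oct 30 1997.
Last Thursday of November 1997: Nov 27 1997.
December 1997 ends with Thursday Dec 25 1997.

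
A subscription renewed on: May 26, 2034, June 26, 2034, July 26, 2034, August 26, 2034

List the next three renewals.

September 26, 2034; October 26, 2034; November 26, 2034

Each date is the 26th; the gaps (31, 30, 31) track the month lengths.
The rule is the 26th of each month.
September 2034: September 26, 2034.
October 2034: October 26, 2034.
Next: November 2034 → November 26, 2034.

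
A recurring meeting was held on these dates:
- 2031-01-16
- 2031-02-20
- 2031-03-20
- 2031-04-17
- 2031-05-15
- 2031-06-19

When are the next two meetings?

2031-07-17, 2031-08-21

These are Thursdays at 28- or 35-day spacing (35, 28, 28, 28, 35).
The pattern: 3rd Thursday of the month.
July 2031 — 3rd Thursday is 2031-07-17.
August 2031 — 3rd Thursday is 2031-08-21.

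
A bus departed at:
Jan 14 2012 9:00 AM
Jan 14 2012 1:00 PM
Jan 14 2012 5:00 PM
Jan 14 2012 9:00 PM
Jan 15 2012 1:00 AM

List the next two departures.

The interval is a steady 4 hours (4, 4, 4, 4).
Jan 15 2012 1:00 AM + 4 h = Jan 15 2012 5:00 AM.
Jan 15 2012 5:00 AM + 4 h = Jan 15 2012 9:00 AM.

Jan 15 2012 5:00 AM, Jan 15 2012 9:00 AM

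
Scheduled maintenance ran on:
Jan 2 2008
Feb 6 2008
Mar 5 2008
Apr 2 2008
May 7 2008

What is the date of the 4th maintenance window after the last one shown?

These are Wednesdays at 28- or 35-day spacing (35, 28, 28, 35).
The pattern: 1st Wednesday of the month.
June 2008 — 1st Wednesday is Jun 4 2008.
1st Wednesday of July 2008: Jul 2 2008.
1st Wednesday of August 2008: Aug 6 2008.
September 2008 — 1st Wednesday is Sep 3 2008.

Sep 3 2008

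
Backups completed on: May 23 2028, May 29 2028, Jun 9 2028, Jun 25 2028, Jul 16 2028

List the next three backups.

The spacing grows by 5 each time: 6, 11, 16, 21 days.
Next gap: 26 days. Jul 16 2028 + 26 days = Aug 11 2028.
Next gap: 31 days. Aug 11 2028 + 31 days = Sep 11 2028.
Next gap: 36 days. Sep 11 2028 + 36 days = Oct 17 2028.

Aug 11 2028, Sep 11 2028, Oct 17 2028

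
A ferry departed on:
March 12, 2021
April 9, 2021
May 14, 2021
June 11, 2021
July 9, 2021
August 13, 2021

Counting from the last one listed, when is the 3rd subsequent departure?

These are Fridays at 28- or 35-day spacing (28, 35, 28, 28, 35).
The pattern: 2nd Friday of the month.
2nd Friday of September 2021: September 10, 2021.
2nd Friday of October 2021: October 8, 2021.
2nd Friday of November 2021: November 12, 2021.

November 12, 2021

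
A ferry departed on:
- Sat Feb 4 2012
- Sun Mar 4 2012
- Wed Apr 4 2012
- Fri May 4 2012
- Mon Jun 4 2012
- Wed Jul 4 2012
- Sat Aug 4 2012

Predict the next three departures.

Tue Sep 4 2012, Thu Oct 4 2012, Sun Nov 4 2012

The day-of-month is always 4 (29, 31, 30, 31, 30, 31 days between events).
So this recurs on the 4th of each month.
September 2012: Tue Sep 4 2012.
Next: October 2012 → Thu Oct 4 2012.
Next: November 2012 → Sun Nov 4 2012.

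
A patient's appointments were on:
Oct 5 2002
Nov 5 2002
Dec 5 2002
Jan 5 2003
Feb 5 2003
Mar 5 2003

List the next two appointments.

The day-of-month is always 5 (31, 30, 31, 31, 28 days between events).
So this recurs on the 5th of each month.
Next: April 2003 → Apr 5 2003.
Next: May 2003 → May 5 2003.

Apr 5 2003, May 5 2003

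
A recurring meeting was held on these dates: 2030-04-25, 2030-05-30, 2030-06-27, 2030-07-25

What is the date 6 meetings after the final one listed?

2031-01-30

All Thursdays; the gaps (35, 28, 28) vary with month length.
This is the last Thursday of each month.
Last Thursday of August 2030: 2030-08-29.
September 2030 ends with Thursday 2030-09-26.
October 2030 ends with Thursday 2030-10-31.
November 2030 ends with Thursday 2030-11-28.
Last Thursday of December 2030: 2030-12-26.
January 2031 ends with Thursday 2031-01-30.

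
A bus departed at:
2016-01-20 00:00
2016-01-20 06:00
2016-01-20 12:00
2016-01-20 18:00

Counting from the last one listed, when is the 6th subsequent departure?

2016-01-22 06:00

Gaps: 6, 6, 6 hours — each event is 6 hours after the previous one.
2016-01-20 18:00 + 6 h = 2016-01-21 00:00.
2016-01-21 00:00 + 6 h = 2016-01-21 06:00.
2016-01-21 06:00 + 6 h = 2016-01-21 12:00.
2016-01-21 12:00 + 6 h = 2016-01-21 18:00.
2016-01-21 18:00 + 6 h = 2016-01-22 00:00.
2016-01-22 00:00 + 6 h = 2016-01-22 06:00.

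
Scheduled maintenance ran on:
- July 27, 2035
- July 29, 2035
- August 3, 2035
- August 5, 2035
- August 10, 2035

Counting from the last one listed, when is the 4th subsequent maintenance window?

The gap pattern 2, 5, 2, 5 repeats every 2 events.
These are the Fridays and Sundays of each week.
The following Sunday is August 12, 2035.
Next Friday: August 17, 2035.
Next Sunday: August 19, 2035.
Next Friday: August 24, 2035.

August 24, 2035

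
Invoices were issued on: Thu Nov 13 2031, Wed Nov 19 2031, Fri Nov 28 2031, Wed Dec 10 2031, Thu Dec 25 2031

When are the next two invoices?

Mon Jan 12 2032, Mon Feb 2 2032

Intervals are 6, 9, 12, 15 days — an arithmetic progression with common difference 3.
Next gap: 18 days. Thu Dec 25 2031 + 18 days = Mon Jan 12 2032.
Next gap: 21 days. Mon Jan 12 2032 + 21 days = Mon Feb 2 2032.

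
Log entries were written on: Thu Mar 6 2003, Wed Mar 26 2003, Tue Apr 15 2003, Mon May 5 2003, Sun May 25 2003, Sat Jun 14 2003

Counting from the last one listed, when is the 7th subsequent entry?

Every event comes 20 days after the last (20, 20, 20, 20, 20).
Sat Jun 14 2003 + 20 days = Fri Jul 4 2003.
Fri Jul 4 2003 + 20 days = Thu Jul 24 2003.
Thu Jul 24 2003 + 20 days = Wed Aug 13 2003.
Wed Aug 13 2003 + 20 days = Tue Sep 2 2003.
Tue Sep 2 2003 + 20 days = Mon Sep 22 2003.
Mon Sep 22 2003 + 20 days = Sun Oct 12 2003.
Sun Oct 12 2003 + 20 days = Sat Nov 1 2003.

Sat Nov 1 2003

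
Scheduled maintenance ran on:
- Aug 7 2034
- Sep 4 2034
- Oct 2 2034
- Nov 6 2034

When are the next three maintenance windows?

Dec 4 2034, Jan 1 2035, Feb 5 2035

All dates are Mondays, 28, 28, 35 days apart.
Specifically, the 1st Monday of each month.
1st Monday of December 2034: Dec 4 2034.
1st Monday of January 2035: Jan 1 2035.
February 2035 — 1st Monday is Feb 5 2035.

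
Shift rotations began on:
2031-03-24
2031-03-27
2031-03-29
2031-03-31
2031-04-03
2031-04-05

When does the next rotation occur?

2031-04-07

Gaps: 3, 2, 2, 3, 2 days — not constant, but cyclic with period 3.
The events fall on every Monday, Thursday and Saturday.
Next Monday: 2031-04-07.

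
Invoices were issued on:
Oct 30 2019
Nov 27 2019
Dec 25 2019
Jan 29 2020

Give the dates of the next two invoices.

Feb 26 2020, Mar 25 2020

All Wednesdays; the gaps (28, 28, 35) vary with month length.
This is the last Wednesday of each month.
Last Wednesday of February 2020: Feb 26 2020.
Last Wednesday of March 2020: Mar 25 2020.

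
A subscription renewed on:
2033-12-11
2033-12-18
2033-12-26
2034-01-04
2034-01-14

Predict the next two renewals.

Gaps: 7, 8, 9, 10 days — each gap is 1 larger than the previous one.
Next gap: 11 days. 2034-01-14 + 11 days = 2034-01-25.
Next gap: 12 days. 2034-01-25 + 12 days = 2034-02-06.

2034-01-25, 2034-02-06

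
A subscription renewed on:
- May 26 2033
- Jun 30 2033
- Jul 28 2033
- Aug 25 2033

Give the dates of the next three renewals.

These are Thursdays with 35, 28, 28-day gaps.
Each is the final Thursday of its month — Jun 30 2033 is past the 28th, so '4th Thursday' doesn't fit.
Last Thursday of September 2033: Sep 29 2033.
October 2033 ends with Thursday Oct 27 2033.
November 2033 ends with Thursday Nov 24 2033.

Sep 29 2033, Oct 27 2033, Nov 24 2033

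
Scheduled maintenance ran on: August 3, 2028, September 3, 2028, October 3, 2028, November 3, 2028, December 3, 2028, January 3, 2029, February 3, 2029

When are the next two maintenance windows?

March 3, 2029; April 3, 2029

Gaps: 31, 30, 31, 30, 31, 31 days — not constant. Every event is on the 3rd of the month.
Pattern: the 3rd of each month.
March 2029: March 3, 2029.
April 2029: April 3, 2029.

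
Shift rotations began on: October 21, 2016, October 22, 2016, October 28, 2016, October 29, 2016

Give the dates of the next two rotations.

November 4, 2016; November 5, 2016

The gap pattern 1, 6, 1 repeats every 2 events.
These are the Fridays and Saturdays of each week.
Next Friday: November 4, 2016.
Next Saturday: November 5, 2016.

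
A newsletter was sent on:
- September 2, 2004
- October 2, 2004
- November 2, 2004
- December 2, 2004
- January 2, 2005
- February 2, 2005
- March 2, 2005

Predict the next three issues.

April 2, 2005; May 2, 2005; June 2, 2005

Gaps: 30, 31, 30, 31, 31, 28 days — not constant. Every event is on the 2nd of the month.
Pattern: the 2nd of each month.
Next: April 2005 → April 2, 2005.
Next: May 2005 → May 2, 2005.
Next: June 2005 → June 2, 2005.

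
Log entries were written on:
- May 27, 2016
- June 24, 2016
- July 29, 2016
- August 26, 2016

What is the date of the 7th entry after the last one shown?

March 31, 2017

All Fridays; the gaps (28, 35, 28) vary with month length.
This is the last Friday of each month.
Last Friday of September 2016: September 30, 2016.
October 2016 ends with Friday October 28, 2016.
Last Friday of November 2016: November 25, 2016.
Last Friday of December 2016: December 30, 2016.
Last Friday of January 2017: January 27, 2017.
February 2017 ends with Friday February 24, 2017.
March 2017 ends with Friday March 31, 2017.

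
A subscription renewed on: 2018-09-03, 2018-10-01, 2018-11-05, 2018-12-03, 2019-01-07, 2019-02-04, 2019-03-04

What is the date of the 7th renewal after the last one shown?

Gaps: 28, 35, 28, 35, 28, 28 days — a mix of 28 and 35. Every date is a Monday.
Each is the 1st Monday of its month.
1st Monday of April 2019: 2019-04-01.
1st Monday of May 2019: 2019-05-06.
June 2019 — 1st Monday is 2019-06-03.
1st Monday of July 2019: 2019-07-01.
August 2019 — 1st Monday is 2019-08-05.
September 2019 — 1st Monday is 2019-09-02.
October 2019 — 1st Monday is 2019-10-07.

2019-10-07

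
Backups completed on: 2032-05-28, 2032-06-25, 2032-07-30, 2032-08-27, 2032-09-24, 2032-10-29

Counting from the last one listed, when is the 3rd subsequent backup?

All Fridays; the gaps (28, 35, 28, 28, 35) vary with month length.
This is the last Friday of each month.
Last Friday of November 2032: 2032-11-26.
Last Friday of December 2032: 2032-12-31.
Last Friday of January 2033: 2033-01-28.

2033-01-28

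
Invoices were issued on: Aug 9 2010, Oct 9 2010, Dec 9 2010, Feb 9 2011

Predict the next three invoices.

Gaps: 61, 61, 62 days — not constant. Every event is on the 9th of the month.
Pattern: the 9th of every 2 months.
Next: April 2011 → Apr 9 2011.
Next: June 2011 → Jun 9 2011.
August 2011: Aug 9 2011.

Apr 9 2011, Jun 9 2011, Aug 9 2011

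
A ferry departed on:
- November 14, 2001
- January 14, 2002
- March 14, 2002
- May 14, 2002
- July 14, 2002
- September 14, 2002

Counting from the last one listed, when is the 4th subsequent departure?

Gaps: 61, 59, 61, 61, 62 days — not constant. Every event is on the 14th of the month.
Pattern: the 14th of every 2 months.
November 2002: November 14, 2002.
Next: January 2003 → January 14, 2003.
Next: March 2003 → March 14, 2003.
Next: May 2003 → May 14, 2003.

May 14, 2003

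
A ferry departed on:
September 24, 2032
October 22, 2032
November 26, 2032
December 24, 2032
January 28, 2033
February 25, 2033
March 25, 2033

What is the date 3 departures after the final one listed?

Gaps: 28, 35, 28, 35, 28, 28 days — a mix of 28 and 35. Every date is a Friday.
Each is the 4th Friday of its month.
4th Friday of April 2033: April 22, 2033.
4th Friday of May 2033: May 27, 2033.
June 2033 — 4th Friday is June 24, 2033.

June 24, 2033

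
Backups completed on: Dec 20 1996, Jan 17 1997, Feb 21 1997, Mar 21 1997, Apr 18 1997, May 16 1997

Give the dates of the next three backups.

Jun 20 1997, Jul 18 1997, Aug 15 1997

Gaps: 28, 35, 28, 28, 28 days — a mix of 28 and 35. Every date is a Friday.
Each is the 3rd Friday of its month.
3rd Friday of June 1997: Jun 20 1997.
3rd Friday of July 1997: Jul 18 1997.
August 1997 — 3rd Friday is Aug 15 1997.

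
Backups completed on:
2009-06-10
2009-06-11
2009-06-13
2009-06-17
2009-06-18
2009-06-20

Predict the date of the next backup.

2009-06-24

Every event lands on a Wednesday or Thursday or Saturday (gaps cycle 1, 2, 4, 1, 2).
So the schedule is: every Wednesday, Thursday and Saturday.
Next Wednesday: 2009-06-24.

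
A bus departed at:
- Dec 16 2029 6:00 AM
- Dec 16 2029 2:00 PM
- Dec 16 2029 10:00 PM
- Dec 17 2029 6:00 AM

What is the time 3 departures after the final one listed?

The interval is a steady 8 hours (8, 8, 8).
Dec 17 2029 6:00 AM + 8 h = Dec 17 2029 2:00 PM.
Dec 17 2029 2:00 PM + 8 h = Dec 17 2029 10:00 PM.
Dec 17 2029 10:00 PM + 8 h = Dec 18 2029 6:00 AM.

Dec 18 2029 6:00 AM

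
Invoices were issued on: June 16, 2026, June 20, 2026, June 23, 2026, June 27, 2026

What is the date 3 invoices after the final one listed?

July 7, 2026

Gaps: 4, 3, 4 days — not constant, but cyclic with period 2.
The events fall on every Tuesday and Saturday.
Next Tuesday: June 30, 2026.
The following Saturday is July 4, 2026.
Next Tuesday: July 7, 2026.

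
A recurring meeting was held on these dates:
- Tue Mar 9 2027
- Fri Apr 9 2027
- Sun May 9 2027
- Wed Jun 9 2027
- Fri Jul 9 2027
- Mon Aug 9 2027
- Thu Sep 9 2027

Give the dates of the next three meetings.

Sat Oct 9 2027, Tue Nov 9 2027, Thu Dec 9 2027

Each date is the 9th; the gaps (31, 30, 31, 30, 31, 31) track the month lengths.
The rule is the 9th of each month.
Next: October 2027 → Sat Oct 9 2027.
November 2027: Tue Nov 9 2027.
Next: December 2027 → Thu Dec 9 2027.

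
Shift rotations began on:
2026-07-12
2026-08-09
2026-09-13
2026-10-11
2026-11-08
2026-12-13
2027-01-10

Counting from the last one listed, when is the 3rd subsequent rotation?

2027-04-11

All dates are Sundays, 28, 35, 28, 28, 35, 28 days apart.
Specifically, the 2nd Sunday of each month.
February 2027 — 2nd Sunday is 2027-02-14.
March 2027 — 2nd Sunday is 2027-03-14.
April 2027 — 2nd Sunday is 2027-04-11.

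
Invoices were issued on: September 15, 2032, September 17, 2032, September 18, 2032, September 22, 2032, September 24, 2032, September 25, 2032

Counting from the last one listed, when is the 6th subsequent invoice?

The gap pattern 2, 1, 4, 2, 1 repeats every 3 events.
These are the Wednesdays, Fridays and Saturdays of each week.
Next Wednesday: September 29, 2032.
The following Friday is October 1, 2032.
The following Saturday is October 2, 2032.
The following Wednesday is October 6, 2032.
Next Friday: October 8, 2032.
Next Saturday: October 9, 2032.

October 9, 2032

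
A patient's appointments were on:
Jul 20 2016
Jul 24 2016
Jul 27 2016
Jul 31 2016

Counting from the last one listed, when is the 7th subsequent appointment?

Aug 24 2016

Gaps: 4, 3, 4 days — not constant, but cyclic with period 2.
The events fall on every Wednesday and Sunday.
The following Wednesday is Aug 3 2016.
Next Sunday: Aug 7 2016.
Next Wednesday: Aug 10 2016.
The following Sunday is Aug 14 2016.
Next Wednesday: Aug 17 2016.
The following Sunday is Aug 21 2016.
Next Wednesday: Aug 24 2016.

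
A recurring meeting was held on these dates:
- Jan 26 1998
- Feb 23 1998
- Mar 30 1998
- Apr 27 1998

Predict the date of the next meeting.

All Mondays; the gaps (28, 35, 28) vary with month length.
This is the last Monday of each month.
Last Monday of May 1998: May 25 1998.

May 25 1998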